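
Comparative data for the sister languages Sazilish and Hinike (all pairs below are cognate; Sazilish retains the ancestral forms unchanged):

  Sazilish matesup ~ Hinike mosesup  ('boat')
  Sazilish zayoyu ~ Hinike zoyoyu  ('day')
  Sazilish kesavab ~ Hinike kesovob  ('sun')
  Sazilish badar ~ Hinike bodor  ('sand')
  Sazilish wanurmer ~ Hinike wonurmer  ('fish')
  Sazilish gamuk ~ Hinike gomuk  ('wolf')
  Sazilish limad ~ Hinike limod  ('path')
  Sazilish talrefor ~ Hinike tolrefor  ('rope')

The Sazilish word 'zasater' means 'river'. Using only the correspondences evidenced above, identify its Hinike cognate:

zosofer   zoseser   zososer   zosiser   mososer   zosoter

zososer

matesup ~ mosesup, zayoyu ~ zoyoyu — Sazilish a corresponds to Hinike o after a consonant, before a consonant other than r, m, n, p, b, f, v.
matesup ~ mosesup — Sazilish t corresponds to Hinike s between vowels (before a front vowel).
Applying these to Sazilish 'zasater':
  zasater → zosater   (a→o after a consonant, before a consonant other than r, m, n, p, b, f, v)
  zosater → zosoter   (a→o after a consonant, before a consonant other than r, m, n, p, b, f, v)
  zosoter → zososer   (t→s between vowels (before a front vowel))
So the Hinike cognate is 'zososer'.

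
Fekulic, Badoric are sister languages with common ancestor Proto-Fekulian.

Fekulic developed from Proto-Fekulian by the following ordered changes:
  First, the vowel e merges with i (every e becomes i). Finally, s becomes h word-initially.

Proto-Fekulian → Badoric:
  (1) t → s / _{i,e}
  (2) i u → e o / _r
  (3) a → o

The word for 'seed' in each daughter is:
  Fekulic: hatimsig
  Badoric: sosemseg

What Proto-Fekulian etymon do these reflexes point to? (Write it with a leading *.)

Position 3: Fekulic has t, Badoric has s. Fekulic preserves t here (none of its changes turn any other segment into t), so the proto-segment is *t.
Position 4: Fekulic has i, Badoric has e. Taking the neighbouring segments as reconstructed: Fekulic i could go back to *e or *i; Badoric e can only go back to *e — the one source consistent with every daughter is *e.
Continuing position by position gives *satemseg; check it forward:
Fekulic: *satemseg > satimsig > hatimsig  (by vowel merger, debuccalisation)
Badoric: *satemseg
  satemseg → sasemseg   [palatalisation]
  sasemseg (rule 2 does not apply)
  sasemseg → sosemseg   [vowel merger]
  giving Badoric sosemseg.
*satemseg is the unique common source.

*satemseg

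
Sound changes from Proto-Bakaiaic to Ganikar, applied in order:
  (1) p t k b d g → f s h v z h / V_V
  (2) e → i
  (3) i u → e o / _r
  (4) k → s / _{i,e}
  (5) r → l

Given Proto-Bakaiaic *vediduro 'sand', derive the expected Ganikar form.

vizizolo

Ganikar: start from *vediduro.
  rule 1 (intervocalic lenition): vediduro → vezizuro
  rule 2 (vowel merger): vezizuro → vizizuro
  rule 3 (pre-rhotic lowering): vizizuro → vizizoro
  rule 4: no change — vizizoro
  rule 5 (unconditioned shift): vizizoro → vizizolo
  ⇒ Ganikar vizizolo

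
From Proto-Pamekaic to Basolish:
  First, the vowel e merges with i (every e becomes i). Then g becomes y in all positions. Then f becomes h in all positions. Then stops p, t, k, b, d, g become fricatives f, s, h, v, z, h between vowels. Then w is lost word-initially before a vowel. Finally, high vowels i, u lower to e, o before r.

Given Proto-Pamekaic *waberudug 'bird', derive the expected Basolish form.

averuzuy

Basolish: *waberudug > wabirudug > wabiruduy > waviruzuy > aviruzuy > averuzuy  (by vowel merger, unconditioned shift, intervocalic lenition, glide loss, pre-rhotic lowering)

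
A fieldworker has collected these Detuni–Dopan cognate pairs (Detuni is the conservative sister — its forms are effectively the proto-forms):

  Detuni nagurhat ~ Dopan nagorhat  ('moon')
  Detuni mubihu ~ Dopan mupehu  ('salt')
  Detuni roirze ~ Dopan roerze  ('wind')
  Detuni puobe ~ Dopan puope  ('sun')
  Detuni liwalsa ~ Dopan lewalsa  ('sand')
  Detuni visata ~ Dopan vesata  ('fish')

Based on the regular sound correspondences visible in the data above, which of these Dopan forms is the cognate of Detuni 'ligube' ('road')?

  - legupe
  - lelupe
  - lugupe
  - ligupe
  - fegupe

mubihu ~ mupehu, liwalsa ~ lewalsa — Detuni i corresponds to Dopan e after a consonant, before a consonant other than r, m, n, p, b, f, v.
puobe ~ puope — Detuni b corresponds to Dopan p between vowels (before a front vowel).
Applying these to Detuni 'ligube':
  ligube → legube   (i→e after a consonant, before a consonant other than r, m, n, p, b, f, v)
  legube → legupe   (b→p between vowels (before a front vowel))
So the Dopan cognate is 'legupe'.

legupe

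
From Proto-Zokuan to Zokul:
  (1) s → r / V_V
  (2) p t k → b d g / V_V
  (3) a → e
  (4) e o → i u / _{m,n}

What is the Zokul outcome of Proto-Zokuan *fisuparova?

firuberove

Zokul: *fisuparova > firuparova > firubarova > firuberove  (by rhotacism, intervocalic voicing, vowel merger)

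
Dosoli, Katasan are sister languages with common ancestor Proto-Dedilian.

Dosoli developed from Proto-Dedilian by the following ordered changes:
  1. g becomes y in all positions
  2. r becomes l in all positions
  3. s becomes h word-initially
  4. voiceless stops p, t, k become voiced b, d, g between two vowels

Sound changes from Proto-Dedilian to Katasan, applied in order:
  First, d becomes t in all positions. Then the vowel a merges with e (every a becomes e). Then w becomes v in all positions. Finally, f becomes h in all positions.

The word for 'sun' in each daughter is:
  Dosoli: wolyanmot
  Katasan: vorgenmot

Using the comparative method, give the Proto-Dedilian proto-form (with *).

*worganmot

Position 1: Dosoli has w, Katasan has v. Dosoli preserves w here (none of its changes turn any other segment into w), so the proto-segment is *w.
Position 3: Dosoli has l, Katasan has r. Katasan preserves r here (none of its changes turn any other segment into r), so the proto-segment is *r.
Verify the candidate proto-form against each daughter:
Dosoli: *worganmot > woryanmot > wolyanmot  (by unconditioned shift, unconditioned shift)
Katasan: *worganmot
  worganmot (rule 1 does not apply)
  worganmot → worgenmot   [vowel merger]
  worgenmot → vorgenmot   [unconditioned shift]
  vorgenmot (rule 4 does not apply)
  giving Katasan vorgenmot.
No other proto-form is consistent with every reflex, so the reconstruction is *worganmot.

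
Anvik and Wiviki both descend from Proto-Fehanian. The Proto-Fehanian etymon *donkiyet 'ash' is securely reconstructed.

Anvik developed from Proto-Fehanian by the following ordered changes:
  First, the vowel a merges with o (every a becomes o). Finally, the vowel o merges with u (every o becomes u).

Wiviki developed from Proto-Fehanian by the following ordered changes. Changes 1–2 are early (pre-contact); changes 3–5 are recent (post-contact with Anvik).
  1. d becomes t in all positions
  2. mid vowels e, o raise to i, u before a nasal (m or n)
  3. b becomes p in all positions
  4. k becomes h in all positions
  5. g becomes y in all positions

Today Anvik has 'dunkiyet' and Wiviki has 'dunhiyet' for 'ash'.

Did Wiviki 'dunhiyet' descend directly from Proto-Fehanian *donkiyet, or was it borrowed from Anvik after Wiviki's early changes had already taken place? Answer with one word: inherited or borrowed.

If inherited, *donkiyet would pass through all of Wiviki's changes:
Wiviki: start from *donkiyet.
  rule 1 (unconditioned shift): donkiyet → tonkiyet
  rule 2 (pre-nasal raising): tonkiyet → tunkiyet
  rule 3: no change — tunkiyet
  rule 4 (unconditioned shift): tunkiyet → tunhiyet
  rule 5: no change — tunhiyet
  ⇒ Wiviki tunhiyet
If borrowed from Anvik 'dunkiyet' after the early changes, it would undergo only the recent ones:
  rule 3 (unconditioned shift): no change (dunkiyet)
  rule 4 (unconditioned shift): dunkiyet → dunhiyet
  rule 5 (unconditioned shift): no change (dunhiyet)
  ⇒ as a loan: dunhiyet
Wiviki 'dunhiyet' matches the loan outcome 'dunhiyet', not the inherited 'tunhiyet' — it skipped the early Wiviki changes, so it was borrowed from Anvik.

borrowed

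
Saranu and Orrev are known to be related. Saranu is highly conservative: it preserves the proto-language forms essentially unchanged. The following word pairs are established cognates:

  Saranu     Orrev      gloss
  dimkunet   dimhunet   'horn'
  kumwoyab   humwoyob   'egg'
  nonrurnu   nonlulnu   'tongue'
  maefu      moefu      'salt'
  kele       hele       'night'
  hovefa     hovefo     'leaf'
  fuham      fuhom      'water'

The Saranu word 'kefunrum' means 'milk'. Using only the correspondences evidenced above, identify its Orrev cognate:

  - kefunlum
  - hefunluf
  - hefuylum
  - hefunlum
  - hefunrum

hefunlum

kele ~ hele — Saranu k corresponds to Orrev h word-initially before a front vowel.
nonrurnu ~ nonlulnu — Saranu r corresponds to Orrev l after a consonant, before a back vowel.
Applying these to Saranu 'kefunrum':
  kefunrum → hefunrum   (k→h word-initially before a front vowel)
  hefunrum → hefunlum   (r→l after a consonant, before a back vowel)
So the Orrev cognate is 'hefunlum'.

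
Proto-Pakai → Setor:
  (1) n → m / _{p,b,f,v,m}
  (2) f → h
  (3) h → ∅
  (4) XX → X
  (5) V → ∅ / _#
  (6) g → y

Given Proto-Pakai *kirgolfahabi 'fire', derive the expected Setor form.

Setor: start from *kirgolfahabi.
  rule 1: no change — kirgolfahabi
  rule 2 (unconditioned shift): kirgolfahabi → kirgolhahabi
  rule 3 (h-loss): kirgolhahabi → kirgolaabi
  rule 4 (degemination): kirgolaabi → kirgolabi
  rule 5 (apocope): kirgolabi → kirgolab
  rule 6 (unconditioned shift): kirgolab → kiryolab
  ⇒ Setor kiryolab

kiryolab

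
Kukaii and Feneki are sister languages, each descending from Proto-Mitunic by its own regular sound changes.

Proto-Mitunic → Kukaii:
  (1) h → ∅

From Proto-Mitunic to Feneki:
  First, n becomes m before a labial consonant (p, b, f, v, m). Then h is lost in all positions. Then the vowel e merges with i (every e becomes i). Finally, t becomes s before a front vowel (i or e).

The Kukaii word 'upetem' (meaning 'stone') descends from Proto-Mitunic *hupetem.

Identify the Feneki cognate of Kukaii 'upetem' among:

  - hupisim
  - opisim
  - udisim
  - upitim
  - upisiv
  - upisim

upisim

Feneki: *hupetem
  hupetem (rule 1 does not apply)
  hupetem → upetem   [h-loss]
  upetem → upitim   [vowel merger]
  upitim → upisim   [palatalisation]
  giving Feneki upisim.
The other candidates each miss or misapply at least one Feneki change.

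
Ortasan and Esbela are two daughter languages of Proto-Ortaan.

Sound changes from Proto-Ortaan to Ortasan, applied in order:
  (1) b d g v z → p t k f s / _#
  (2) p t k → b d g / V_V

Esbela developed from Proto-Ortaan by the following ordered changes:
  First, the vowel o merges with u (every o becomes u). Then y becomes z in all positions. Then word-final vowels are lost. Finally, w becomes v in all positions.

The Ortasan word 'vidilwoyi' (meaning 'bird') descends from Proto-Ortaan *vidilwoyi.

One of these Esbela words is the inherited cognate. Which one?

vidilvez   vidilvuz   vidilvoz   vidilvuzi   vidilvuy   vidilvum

Esbela: *vidilwoyi > vidilwuyi > vidilwuzi > vidilwuz > vidilvuz  (by vowel merger, unconditioned shift, apocope, unconditioned shift)
The other candidates each miss or misapply at least one Esbela change.

vidilvuz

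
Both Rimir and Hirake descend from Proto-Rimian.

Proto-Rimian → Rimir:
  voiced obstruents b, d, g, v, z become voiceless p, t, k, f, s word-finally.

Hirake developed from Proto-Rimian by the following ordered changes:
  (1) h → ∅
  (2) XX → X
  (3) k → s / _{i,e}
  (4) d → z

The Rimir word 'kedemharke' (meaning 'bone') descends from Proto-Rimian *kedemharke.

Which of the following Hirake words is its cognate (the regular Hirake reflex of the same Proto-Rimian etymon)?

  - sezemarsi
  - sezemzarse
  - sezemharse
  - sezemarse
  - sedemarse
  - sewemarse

sezemarse

Hirake: *kedemharke > kedemarke > sedemarse > sezemarse  (by h-loss, palatalisation, unconditioned shift)
The other candidates each miss or misapply at least one Hirake change.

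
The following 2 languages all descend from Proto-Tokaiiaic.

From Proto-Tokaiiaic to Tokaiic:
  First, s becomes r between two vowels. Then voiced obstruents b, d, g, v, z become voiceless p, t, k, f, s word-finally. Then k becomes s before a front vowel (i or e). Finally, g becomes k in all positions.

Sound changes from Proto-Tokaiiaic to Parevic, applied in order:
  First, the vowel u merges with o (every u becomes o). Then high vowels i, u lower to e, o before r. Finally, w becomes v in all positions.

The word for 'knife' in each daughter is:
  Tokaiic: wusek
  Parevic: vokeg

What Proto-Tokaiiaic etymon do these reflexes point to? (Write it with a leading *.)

Position 2: Tokaiic has u, Parevic has o. Tokaiic preserves u here (none of its changes turn any other segment into u), so the proto-segment is *u.
Position 5: Tokaiic has k, Parevic has g. Parevic preserves g here (none of its changes turn any other segment into g), so the proto-segment is *g.
Position 3: Tokaiic has s, Parevic has k. Parevic preserves k here (none of its changes turn any other segment into k), so the proto-segment is *k.
This points to *wukeg. Verify forward in each daughter:
Tokaiic: *wukeg
  wukeg (rule 1 does not apply)
  wukeg → wukek   [final devoicing]
  wukek → wusek   [palatalisation]
  wusek (rule 4 does not apply)
  giving Tokaiic wusek.
Parevic: *wukeg > wokeg > vokeg  (by vowel merger, unconditioned shift)
Only *wukeg yields all of Tokaiic wusek, Parevic vokeg.

*wukeg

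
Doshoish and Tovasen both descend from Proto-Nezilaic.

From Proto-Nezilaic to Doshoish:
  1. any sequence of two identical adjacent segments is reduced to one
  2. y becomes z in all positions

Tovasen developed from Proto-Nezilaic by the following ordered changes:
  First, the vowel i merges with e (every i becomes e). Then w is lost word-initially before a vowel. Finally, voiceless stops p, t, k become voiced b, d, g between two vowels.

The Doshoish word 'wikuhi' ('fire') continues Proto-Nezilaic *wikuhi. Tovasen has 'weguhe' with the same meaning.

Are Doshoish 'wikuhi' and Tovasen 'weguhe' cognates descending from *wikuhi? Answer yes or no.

no

Derive the expected Tovasen reflex of *wikuhi:
Tovasen: *wikuhi
  wikuhi → wekuhe   [vowel merger]
  wekuhe → ekuhe   [glide loss]
  ekuhe → eguhe   [intervocalic voicing]
  giving Tovasen eguhe.
The regular Tovasen reflex would be 'eguhe', but the attested form is 'weguhe'. The correspondence is irregular, so they are not cognates (the Tovasen form has a different source).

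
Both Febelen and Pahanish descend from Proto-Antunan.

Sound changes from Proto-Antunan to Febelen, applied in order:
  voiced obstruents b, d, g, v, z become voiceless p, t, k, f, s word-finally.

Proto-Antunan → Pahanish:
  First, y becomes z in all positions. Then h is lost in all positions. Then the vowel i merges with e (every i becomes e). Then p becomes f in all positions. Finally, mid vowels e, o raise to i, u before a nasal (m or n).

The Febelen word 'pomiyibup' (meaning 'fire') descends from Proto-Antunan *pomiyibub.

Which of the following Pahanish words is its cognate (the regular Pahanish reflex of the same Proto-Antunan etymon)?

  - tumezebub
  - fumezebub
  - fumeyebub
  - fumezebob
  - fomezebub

fumezebub

Pahanish: start from *pomiyibub.
  rule 1 (unconditioned shift): pomiyibub → pomizibub
  rule 2: no change — pomizibub
  rule 3 (vowel merger): pomizibub → pomezebub
  rule 4 (unconditioned shift): pomezebub → fomezebub
  rule 5 (pre-nasal raising): fomezebub → fumezebub
  ⇒ Pahanish fumezebub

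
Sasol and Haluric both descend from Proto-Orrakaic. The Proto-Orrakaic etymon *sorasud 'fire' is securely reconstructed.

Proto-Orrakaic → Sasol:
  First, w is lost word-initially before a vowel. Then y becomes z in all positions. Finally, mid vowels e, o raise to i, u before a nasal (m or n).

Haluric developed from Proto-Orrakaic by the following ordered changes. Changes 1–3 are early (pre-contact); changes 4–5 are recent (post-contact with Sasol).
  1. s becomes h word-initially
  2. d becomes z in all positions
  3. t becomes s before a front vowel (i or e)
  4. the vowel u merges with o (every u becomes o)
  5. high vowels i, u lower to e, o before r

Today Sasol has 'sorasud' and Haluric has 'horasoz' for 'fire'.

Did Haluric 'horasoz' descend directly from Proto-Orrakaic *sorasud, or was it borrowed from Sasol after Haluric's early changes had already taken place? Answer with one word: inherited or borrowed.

If inherited, *sorasud would pass through all of Haluric's changes:
Haluric: start from *sorasud.
  rule 1 (debuccalisation): sorasud → horasud
  rule 2 (unconditioned shift): horasud → horasuz
  rule 3: no change — horasuz
  rule 4 (vowel merger): horasuz → horasoz
  rule 5: no change — horasoz
  ⇒ Haluric horasoz
If borrowed from Sasol 'sorasud' after the early changes, it would undergo only the recent ones:
  rule 4 (vowel merger): sorasud → sorasod
  rule 5 (pre-rhotic lowering): no change (sorasod)
  ⇒ as a loan: sorasod
Haluric 'horasoz' matches the inherited outcome exactly, so it is an inherited cognate, not a loan.

inherited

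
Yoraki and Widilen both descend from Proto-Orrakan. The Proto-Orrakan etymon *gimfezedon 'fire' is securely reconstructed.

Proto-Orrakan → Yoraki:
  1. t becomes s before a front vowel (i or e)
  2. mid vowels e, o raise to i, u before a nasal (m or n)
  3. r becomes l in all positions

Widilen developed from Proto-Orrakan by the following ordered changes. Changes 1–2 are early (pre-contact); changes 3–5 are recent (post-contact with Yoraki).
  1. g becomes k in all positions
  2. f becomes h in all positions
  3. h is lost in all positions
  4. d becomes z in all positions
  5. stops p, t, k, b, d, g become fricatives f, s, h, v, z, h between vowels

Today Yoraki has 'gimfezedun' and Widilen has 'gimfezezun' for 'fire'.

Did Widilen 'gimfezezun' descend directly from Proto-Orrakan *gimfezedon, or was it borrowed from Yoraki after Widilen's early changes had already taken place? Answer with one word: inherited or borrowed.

borrowed

If inherited, *gimfezedon would pass through all of Widilen's changes:
Widilen: *gimfezedon
  gimfezedon → kimfezedon   [unconditioned shift]
  kimfezedon → kimhezedon   [unconditioned shift]
  kimhezedon → kimezedon   [h-loss]
  kimezedon → kimezezon   [unconditioned shift]
  kimezezon (rule 5 does not apply)
  giving Widilen kimezezon.
If borrowed from Yoraki 'gimfezedun' after the early changes, it would undergo only the recent ones:
  rule 3 (h-loss): no change (gimfezedun)
  rule 4 (unconditioned shift): gimfezedun → gimfezezun
  rule 5 (intervocalic lenition): no change (gimfezezun)
  ⇒ as a loan: gimfezezun
Widilen 'gimfezezun' matches the loan outcome 'gimfezezun', not the inherited 'kimezezon' — it skipped the early Widilen changes, so it was borrowed from Yoraki.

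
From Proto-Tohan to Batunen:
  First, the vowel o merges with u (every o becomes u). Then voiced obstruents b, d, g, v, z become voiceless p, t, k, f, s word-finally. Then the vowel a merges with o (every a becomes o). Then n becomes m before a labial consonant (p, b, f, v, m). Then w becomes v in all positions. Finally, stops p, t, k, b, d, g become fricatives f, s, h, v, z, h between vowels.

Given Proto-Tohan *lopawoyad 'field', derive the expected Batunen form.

Batunen: start from *lopawoyad.
  rule 1 (vowel merger): lopawoyad → lupawuyad
  rule 2 (final devoicing): lupawuyad → lupawuyat
  rule 3 (vowel merger): lupawuyat → lupowuyot
  rule 4: no change — lupowuyot
  rule 5 (unconditioned shift): lupowuyot → lupovuyot
  rule 6 (intervocalic lenition): lupovuyot → lufovuyot
  ⇒ Batunen lufovuyot

lufovuyot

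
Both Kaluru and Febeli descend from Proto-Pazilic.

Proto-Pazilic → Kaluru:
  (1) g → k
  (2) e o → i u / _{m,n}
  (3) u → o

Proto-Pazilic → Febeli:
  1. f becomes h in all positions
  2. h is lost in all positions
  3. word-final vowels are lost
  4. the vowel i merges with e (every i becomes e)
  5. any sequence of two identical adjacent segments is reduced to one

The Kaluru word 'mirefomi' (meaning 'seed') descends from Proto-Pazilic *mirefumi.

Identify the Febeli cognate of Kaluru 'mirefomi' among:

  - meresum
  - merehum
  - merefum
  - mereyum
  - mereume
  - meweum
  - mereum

mereum

Febeli: *mirefumi
  mirefumi → mirehumi   [unconditioned shift]
  mirehumi → mireumi   [h-loss]
  mireumi → mireum   [apocope]
  mireum → mereum   [vowel merger]
  mereum (rule 5 does not apply)
  giving Febeli mereum.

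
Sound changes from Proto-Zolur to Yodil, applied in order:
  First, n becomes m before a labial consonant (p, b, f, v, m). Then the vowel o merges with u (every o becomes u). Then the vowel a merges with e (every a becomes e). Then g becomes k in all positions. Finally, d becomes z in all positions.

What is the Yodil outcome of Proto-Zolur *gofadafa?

Yodil: *gofadafa
  gofadafa (rule 1 does not apply)
  gofadafa → gufadafa   [vowel merger]
  gufadafa → gufedefe   [vowel merger]
  gufedefe → kufedefe   [unconditioned shift]
  kufedefe → kufezefe   [unconditioned shift]
  giving Yodil kufezefe.

kufezefe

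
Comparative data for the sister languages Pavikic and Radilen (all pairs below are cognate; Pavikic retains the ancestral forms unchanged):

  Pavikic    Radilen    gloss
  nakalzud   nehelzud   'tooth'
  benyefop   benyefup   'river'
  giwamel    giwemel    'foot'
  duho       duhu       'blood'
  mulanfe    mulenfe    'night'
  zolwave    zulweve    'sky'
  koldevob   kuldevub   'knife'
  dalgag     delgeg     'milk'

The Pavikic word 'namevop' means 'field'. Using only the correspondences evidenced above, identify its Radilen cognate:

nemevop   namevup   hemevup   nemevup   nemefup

giwamel ~ giwemel — Pavikic a corresponds to Radilen e after a consonant, before a nasal.
benyefop ~ benyefup — Pavikic o corresponds to Radilen u after a consonant, before a labial obstruent.
Applying these to Pavikic 'namevop':
  namevop → nemevop   (a→e after a consonant, before a nasal)
  nemevop → nemevup   (o→u after a consonant, before a labial obstruent)
So the Radilen cognate is 'nemevup'.

nemevup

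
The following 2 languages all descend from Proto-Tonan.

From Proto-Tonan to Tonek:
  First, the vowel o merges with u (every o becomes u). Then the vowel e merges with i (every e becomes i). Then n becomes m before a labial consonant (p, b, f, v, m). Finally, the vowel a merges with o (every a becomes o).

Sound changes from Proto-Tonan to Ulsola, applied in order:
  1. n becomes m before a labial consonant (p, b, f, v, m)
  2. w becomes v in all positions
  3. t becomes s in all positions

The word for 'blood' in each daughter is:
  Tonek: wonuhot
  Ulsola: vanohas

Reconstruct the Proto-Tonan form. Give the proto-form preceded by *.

Position 6: Tonek has o, Ulsola has a. Ulsola preserves a here (none of its changes turn any other segment into a), so the proto-segment is *a.
Position 1: Tonek has w, Ulsola has v. Tonek preserves w here (none of its changes turn any other segment into w), so the proto-segment is *w.
Position 2: Tonek has o, Ulsola has a. Ulsola preserves a here (none of its changes turn any other segment into a), so the proto-segment is *a.
Verify the candidate proto-form against each daughter:
Tonek: start from *wanohat.
  rule 1 (vowel merger): wanohat → wanuhat
  rule 2: no change — wanuhat
  rule 3: no change — wanuhat
  rule 4 (vowel merger): wanuhat → wonuhot
  ⇒ Tonek wonuhot
Ulsola: start from *wanohat.
  rule 1: no change — wanohat
  rule 2 (unconditioned shift): wanohat → vanohat
  rule 3 (unconditioned shift): vanohat → vanohas
  ⇒ Ulsola vanohas
*wanohat is the unique common source.

*wanohat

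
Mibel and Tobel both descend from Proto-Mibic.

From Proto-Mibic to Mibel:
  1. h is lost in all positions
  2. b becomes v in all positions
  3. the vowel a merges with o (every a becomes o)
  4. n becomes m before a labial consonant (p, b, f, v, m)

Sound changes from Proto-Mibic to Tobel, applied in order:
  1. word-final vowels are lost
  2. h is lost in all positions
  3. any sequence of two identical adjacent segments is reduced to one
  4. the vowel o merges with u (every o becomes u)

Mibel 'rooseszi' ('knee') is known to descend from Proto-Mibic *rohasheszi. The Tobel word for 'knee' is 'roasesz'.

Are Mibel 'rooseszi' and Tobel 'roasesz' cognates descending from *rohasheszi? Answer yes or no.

Derive the expected Tobel reflex of *rohasheszi:
Tobel: *rohasheszi
  rohasheszi → rohashesz   [apocope]
  rohashesz → roasesz   [h-loss]
  roasesz (rule 3 does not apply)
  roasesz → ruasesz   [vowel merger]
  giving Tobel ruasesz.
The regular Tobel reflex would be 'ruasesz', but the attested form is 'roasesz'. The correspondence is irregular, so they are not cognates (the Tobel form has a different source).

no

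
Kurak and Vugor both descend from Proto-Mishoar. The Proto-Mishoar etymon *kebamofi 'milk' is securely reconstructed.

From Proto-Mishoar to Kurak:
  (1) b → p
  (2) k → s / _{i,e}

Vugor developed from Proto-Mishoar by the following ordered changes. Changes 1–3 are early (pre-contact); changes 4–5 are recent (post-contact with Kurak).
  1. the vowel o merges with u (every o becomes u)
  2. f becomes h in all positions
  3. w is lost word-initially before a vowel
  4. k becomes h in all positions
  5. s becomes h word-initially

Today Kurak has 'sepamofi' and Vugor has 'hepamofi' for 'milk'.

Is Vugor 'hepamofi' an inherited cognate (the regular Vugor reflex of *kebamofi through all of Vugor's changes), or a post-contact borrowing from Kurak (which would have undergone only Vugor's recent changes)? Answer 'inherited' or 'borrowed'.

borrowed

If inherited, *kebamofi would pass through all of Vugor's changes:
Vugor: start from *kebamofi.
  rule 1 (vowel merger): kebamofi → kebamufi
  rule 2 (unconditioned shift): kebamufi → kebamuhi
  rule 3: no change — kebamuhi
  rule 4 (unconditioned shift): kebamuhi → hebamuhi
  rule 5: no change — hebamuhi
  ⇒ Vugor hebamuhi
If borrowed from Kurak 'sepamofi' after the early changes, it would undergo only the recent ones:
  rule 4 (unconditioned shift): no change (sepamofi)
  rule 5 (debuccalisation): sepamofi → hepamofi
  ⇒ as a loan: hepamofi
Vugor 'hepamofi' matches the loan outcome 'hepamofi', not the inherited 'hebamuhi' — it skipped the early Vugor changes, so it was borrowed from Kurak.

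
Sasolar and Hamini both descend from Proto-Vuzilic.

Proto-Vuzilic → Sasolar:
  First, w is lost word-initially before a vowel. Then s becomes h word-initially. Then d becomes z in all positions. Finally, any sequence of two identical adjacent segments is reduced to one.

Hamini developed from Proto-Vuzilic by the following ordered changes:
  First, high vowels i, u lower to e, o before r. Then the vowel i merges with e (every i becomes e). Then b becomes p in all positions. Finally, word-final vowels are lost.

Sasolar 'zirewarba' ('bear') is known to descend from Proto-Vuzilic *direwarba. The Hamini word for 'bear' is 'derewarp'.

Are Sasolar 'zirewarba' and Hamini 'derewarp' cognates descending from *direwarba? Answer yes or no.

Derive the expected Hamini reflex of *direwarba:
Hamini: *direwarba
  direwarba → derewarba   [pre-rhotic lowering]
  derewarba (rule 2 does not apply)
  derewarba → derewarpa   [unconditioned shift]
  derewarpa → derewarp   [apocope]
  giving Hamini derewarp.
Hamini 'derewarp' matches the regular reflex exactly, so the pair is cognate.

yes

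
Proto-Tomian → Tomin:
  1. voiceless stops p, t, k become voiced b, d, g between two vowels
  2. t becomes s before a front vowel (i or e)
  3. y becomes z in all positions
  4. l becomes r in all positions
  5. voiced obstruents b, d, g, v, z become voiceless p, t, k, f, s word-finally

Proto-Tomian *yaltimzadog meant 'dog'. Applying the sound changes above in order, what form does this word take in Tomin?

zarsimzadok

Tomin: start from *yaltimzadog.
  rule 1: no change — yaltimzadog
  rule 2 (palatalisation): yaltimzadog → yalsimzadog
  rule 3 (unconditioned shift): yalsimzadog → zalsimzadog
  rule 4 (unconditioned shift): zalsimzadog → zarsimzadog
  rule 5 (final devoicing): zarsimzadog → zarsimzadok
  ⇒ Tomin zarsimzadok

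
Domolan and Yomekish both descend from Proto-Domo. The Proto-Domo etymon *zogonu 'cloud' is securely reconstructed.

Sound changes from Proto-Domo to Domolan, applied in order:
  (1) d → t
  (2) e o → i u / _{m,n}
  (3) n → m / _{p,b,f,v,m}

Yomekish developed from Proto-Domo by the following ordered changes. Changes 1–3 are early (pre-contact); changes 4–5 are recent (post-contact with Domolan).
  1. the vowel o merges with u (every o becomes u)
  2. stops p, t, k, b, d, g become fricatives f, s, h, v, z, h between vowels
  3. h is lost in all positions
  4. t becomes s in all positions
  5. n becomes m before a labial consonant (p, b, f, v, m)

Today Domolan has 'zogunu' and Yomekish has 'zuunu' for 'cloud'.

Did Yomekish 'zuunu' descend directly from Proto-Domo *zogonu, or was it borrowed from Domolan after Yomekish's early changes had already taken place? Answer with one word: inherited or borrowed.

If inherited, *zogonu would pass through all of Yomekish's changes:
Yomekish: *zogonu
  zogonu → zugunu   [vowel merger]
  zugunu → zuhunu   [intervocalic lenition]
  zuhunu → zuunu   [h-loss]
  zuunu (rule 4 does not apply)
  zuunu (rule 5 does not apply)
  giving Yomekish zuunu.
If borrowed from Domolan 'zogunu' after the early changes, it would undergo only the recent ones:
  rule 4 (unconditioned shift): no change (zogunu)
  rule 5 (nasal place assimilation): no change (zogunu)
  ⇒ as a loan: zogunu
Yomekish 'zuunu' matches the inherited outcome exactly, so it is an inherited cognate, not a loan.

inherited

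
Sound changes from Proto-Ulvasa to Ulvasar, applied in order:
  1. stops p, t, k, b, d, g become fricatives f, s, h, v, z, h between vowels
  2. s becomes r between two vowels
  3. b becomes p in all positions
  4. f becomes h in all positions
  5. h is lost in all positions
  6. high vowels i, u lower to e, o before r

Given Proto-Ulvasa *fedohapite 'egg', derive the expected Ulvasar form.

ezoaere

Ulvasar: start from *fedohapite.
  rule 1 (intervocalic lenition): fedohapite → fezohafise
  rule 2 (rhotacism): fezohafise → fezohafire
  rule 3: no change — fezohafire
  rule 4 (unconditioned shift): fezohafire → hezohahire
  rule 5 (h-loss): hezohahire → ezoaire
  rule 6 (pre-rhotic lowering): ezoaire → ezoaere
  ⇒ Ulvasar ezoaere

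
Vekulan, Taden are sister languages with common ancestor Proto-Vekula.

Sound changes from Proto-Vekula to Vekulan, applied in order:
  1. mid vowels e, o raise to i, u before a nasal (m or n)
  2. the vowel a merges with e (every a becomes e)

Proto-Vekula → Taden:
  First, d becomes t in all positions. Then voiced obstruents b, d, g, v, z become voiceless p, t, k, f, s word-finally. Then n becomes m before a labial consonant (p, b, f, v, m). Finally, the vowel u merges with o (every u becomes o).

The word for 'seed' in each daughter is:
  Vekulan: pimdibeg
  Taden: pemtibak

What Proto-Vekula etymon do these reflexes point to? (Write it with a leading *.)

*pemdibag

Position 8: Vekulan has g, Taden has k. Vekulan preserves g here (none of its changes turn any other segment into g), so the proto-segment is *g.
Position 4: Vekulan has d, Taden has t. Vekulan preserves d here (none of its changes turn any other segment into d), so the proto-segment is *d.
Position 7: Vekulan has e, Taden has a. Taden preserves a here (none of its changes turn any other segment into a), so the proto-segment is *a.
Continuing position by position gives *pemdibag; check it forward:
Vekulan: *pemdibag
  pemdibag → pimdibag   [pre-nasal raising]
  pimdibag → pimdibeg   [vowel merger]
  giving Vekulan pimdibeg.
Taden: *pemdibag > pemtibag > pemtibak  (by unconditioned shift, final devoicing)
Only *pemdibag yields all of Vekulan pimdibeg, Taden pemtibak.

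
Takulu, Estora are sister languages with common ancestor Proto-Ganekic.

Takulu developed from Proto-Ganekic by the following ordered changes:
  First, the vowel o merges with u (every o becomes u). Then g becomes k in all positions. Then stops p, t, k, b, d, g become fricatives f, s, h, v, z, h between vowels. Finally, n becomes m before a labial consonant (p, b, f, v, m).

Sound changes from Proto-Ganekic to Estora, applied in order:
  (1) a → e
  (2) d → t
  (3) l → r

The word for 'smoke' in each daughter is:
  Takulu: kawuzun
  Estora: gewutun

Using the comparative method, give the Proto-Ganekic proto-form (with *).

*gawudun

Position 2: Takulu has a, Estora has e. Takulu preserves a here (none of its changes turn any other segment into a), so the proto-segment is *a.
Position 5: Takulu has z, Estora has t. Taking the neighbouring segments as reconstructed: Takulu z could go back to *d or *z; Estora t could go back to *t or *d — the one source consistent with every daughter is *d.
Continuing position by position gives *gawudun; check it forward:
Takulu: *gawudun
  gawudun (rule 1 does not apply)
  gawudun → kawudun   [unconditioned shift]
  kawudun → kawuzun   [intervocalic lenition]
  kawuzun (rule 4 does not apply)
  giving Takulu kawuzun.
Estora: *gawudun > gewudun > gewutun  (by vowel merger, unconditioned shift)
No other proto-form is consistent with every reflex, so the reconstruction is *gawudun.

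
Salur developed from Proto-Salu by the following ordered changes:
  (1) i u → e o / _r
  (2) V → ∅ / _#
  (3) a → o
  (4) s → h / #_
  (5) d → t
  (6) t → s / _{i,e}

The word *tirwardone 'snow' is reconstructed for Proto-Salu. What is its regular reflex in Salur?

serworton

Salur: *tirwardone
  tirwardone → terwardone   [pre-rhotic lowering]
  terwardone → terwardon   [apocope]
  terwardon → terwordon   [vowel merger]
  terwordon (rule 4 does not apply)
  terwordon → terworton   [unconditioned shift]
  terworton → serworton   [palatalisation]
  giving Salur serworton.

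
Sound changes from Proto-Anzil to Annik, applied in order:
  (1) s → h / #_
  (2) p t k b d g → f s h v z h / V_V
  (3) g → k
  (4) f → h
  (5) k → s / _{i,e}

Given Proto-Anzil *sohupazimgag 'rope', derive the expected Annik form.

hohuhazimkak

Annik: *sohupazimgag
  sohupazimgag → hohupazimgag   [debuccalisation]
  hohupazimgag → hohufazimgag   [intervocalic lenition]
  hohufazimgag → hohufazimkak   [unconditioned shift]
  hohufazimkak → hohuhazimkak   [unconditioned shift]
  hohuhazimkak (rule 5 does not apply)
  giving Annik hohuhazimkak.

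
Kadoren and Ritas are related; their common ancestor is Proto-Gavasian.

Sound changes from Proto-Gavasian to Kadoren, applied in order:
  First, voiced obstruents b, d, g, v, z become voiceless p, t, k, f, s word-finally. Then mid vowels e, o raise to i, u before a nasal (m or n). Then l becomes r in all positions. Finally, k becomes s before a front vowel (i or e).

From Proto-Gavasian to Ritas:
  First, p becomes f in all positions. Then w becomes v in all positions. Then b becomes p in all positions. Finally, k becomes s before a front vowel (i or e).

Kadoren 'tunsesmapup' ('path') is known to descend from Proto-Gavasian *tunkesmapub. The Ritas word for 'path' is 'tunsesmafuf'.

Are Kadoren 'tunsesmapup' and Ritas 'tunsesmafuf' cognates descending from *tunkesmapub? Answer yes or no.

Derive the expected Ritas reflex of *tunkesmapub:
Ritas: start from *tunkesmapub.
  rule 1 (unconditioned shift): tunkesmapub → tunkesmafub
  rule 2: no change — tunkesmafub
  rule 3 (unconditioned shift): tunkesmafub → tunkesmafup
  rule 4 (palatalisation): tunkesmafup → tunsesmafup
  ⇒ Ritas tunsesmafup
The regular Ritas reflex would be 'tunsesmafup', but the attested form is 'tunsesmafuf'. The correspondence is irregular, so they are not cognates (the Ritas form has a different source).

no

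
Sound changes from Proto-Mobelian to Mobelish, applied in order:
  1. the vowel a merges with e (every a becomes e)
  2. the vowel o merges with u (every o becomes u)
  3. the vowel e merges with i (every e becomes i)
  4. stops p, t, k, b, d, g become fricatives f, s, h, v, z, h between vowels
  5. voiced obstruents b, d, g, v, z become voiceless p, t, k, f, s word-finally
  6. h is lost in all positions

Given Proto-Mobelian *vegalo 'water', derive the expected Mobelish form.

Mobelish: *vegalo > vegelo > vegelu > vigilu > vihilu > viilu  (by vowel merger, vowel merger, vowel merger, intervocalic lenition, h-loss)

viilu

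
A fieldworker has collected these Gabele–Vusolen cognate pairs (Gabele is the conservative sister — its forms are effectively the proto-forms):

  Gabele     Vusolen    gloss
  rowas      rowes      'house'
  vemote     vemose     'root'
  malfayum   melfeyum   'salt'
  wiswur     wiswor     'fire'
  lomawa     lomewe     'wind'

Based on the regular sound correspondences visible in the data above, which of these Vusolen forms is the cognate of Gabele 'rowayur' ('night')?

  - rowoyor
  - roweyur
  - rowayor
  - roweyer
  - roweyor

roweyor

rowas ~ rowes, malfayum ~ melfeyum — Gabele a corresponds to Vusolen e after a consonant, before a consonant other than r, m, n, p, b, f, v.
wiswur ~ wiswor — Gabele u corresponds to Vusolen o after a consonant, before r.
Applying these to Gabele 'rowayur':
  rowayur → roweyur   (a→e after a consonant, before a consonant other than r, m, n, p, b, f, v)
  roweyur → roweyor   (u→o after a consonant, before r)
So the Vusolen cognate is 'roweyor'.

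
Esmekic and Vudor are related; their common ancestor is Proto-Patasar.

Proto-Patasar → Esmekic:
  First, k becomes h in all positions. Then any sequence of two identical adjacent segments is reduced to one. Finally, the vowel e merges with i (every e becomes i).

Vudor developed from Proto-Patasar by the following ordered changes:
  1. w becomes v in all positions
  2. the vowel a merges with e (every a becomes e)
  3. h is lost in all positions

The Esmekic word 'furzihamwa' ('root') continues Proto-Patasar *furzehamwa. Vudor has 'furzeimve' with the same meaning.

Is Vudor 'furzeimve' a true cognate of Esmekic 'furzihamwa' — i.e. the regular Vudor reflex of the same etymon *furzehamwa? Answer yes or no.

Derive the expected Vudor reflex of *furzehamwa:
Vudor: *furzehamwa > furzehamva > furzehemve > furzeemve  (by unconditioned shift, vowel merger, h-loss)
The regular Vudor reflex would be 'furzeemve', but the attested form is 'furzeimve'. The correspondence is irregular, so they are not cognates (the Vudor form has a different source).

no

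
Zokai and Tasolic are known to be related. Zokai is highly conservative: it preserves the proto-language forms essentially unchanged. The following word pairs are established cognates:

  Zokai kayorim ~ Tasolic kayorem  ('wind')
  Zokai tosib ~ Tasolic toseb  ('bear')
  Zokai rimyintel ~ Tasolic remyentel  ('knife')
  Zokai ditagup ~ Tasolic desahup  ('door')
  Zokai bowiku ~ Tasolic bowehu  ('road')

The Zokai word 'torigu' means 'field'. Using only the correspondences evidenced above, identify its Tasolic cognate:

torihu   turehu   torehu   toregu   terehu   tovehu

ditagup ~ desahup, bowiku ~ bowehu — Zokai i corresponds to Tasolic e after a consonant, before a consonant other than r, m, n, p, b, f, v.
ditagup ~ desahup — Zokai g corresponds to Tasolic h between vowels (before a back vowel).
Applying these to Zokai 'torigu':
  torigu → toregu   (i→e after a consonant, before a consonant other than r, m, n, p, b, f, v)
  toregu → torehu   (g→h between vowels (before a back vowel))
So the Tasolic cognate is 'torehu'.

torehu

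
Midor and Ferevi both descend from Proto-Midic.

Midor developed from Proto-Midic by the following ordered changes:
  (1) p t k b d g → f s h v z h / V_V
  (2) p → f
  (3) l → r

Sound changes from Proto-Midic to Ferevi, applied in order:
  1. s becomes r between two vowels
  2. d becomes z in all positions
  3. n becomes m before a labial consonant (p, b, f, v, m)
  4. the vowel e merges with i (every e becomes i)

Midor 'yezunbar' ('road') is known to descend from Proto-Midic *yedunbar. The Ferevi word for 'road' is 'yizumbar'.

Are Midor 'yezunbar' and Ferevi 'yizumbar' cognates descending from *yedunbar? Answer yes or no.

Derive the expected Ferevi reflex of *yedunbar:
Ferevi: start from *yedunbar.
  rule 1: no change — yedunbar
  rule 2 (unconditioned shift): yedunbar → yezunbar
  rule 3 (nasal place assimilation): yezunbar → yezumbar
  rule 4 (vowel merger): yezumbar → yizumbar
  ⇒ Ferevi yizumbar
Ferevi 'yizumbar' matches the regular reflex exactly, so the pair is cognate.

yes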